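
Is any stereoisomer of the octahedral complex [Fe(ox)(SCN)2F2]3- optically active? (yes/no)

Each ox is bidentate and must span two cis positions.
Systematic placement gives 3 geometric isomers: SCN cis, F trans; SCN cis, F cis (chiral); SCN trans, F cis.
One of these lacks any improper symmetry element and so occurs as an enantiomeric pair, giving 3 + 1 = 4 stereoisomers in total.

yes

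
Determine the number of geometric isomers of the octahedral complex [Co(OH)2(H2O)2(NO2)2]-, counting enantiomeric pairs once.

An octahedron has six vertices in three trans pairs; every non-trans pair is cis.
Systematic placement gives 5 geometric isomers: OH trans, H2O trans, NO2 trans; OH cis, H2O trans, NO2 cis; OH trans, H2O cis, NO2 cis; OH cis, H2O cis, NO2 cis (chiral); OH cis, H2O cis, NO2 trans.

5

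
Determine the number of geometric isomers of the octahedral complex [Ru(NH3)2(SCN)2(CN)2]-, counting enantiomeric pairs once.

5

In an octahedral complex each vertex has one trans partner and four cis neighbours.
Working through the distinct placements yields 5 geometric isomers: NH3 trans, SCN trans, CN trans; NH3 cis, SCN cis, CN trans; NH3 cis, SCN trans, CN cis; NH3 cis, SCN cis, CN cis (chiral); NH3 trans, SCN cis, CN cis.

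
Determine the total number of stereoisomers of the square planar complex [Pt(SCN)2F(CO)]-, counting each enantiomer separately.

A square has two trans pairs of vertices; adjacent vertices are cis.
The distinct arrangements are (2 in all): SCN cis; SCN trans.
Each arrangement has an internal mirror plane or centre of symmetry, so none is chiral.

2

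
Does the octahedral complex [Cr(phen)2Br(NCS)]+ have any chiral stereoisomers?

In an octahedral complex each vertex has one trans partner and four cis neighbours.
Each phen is bidentate and must span two cis positions.
Working through the distinct placements yields 2 geometric isomers: Br and NCS mutually trans; Br and NCS mutually cis (chiral).
One of these lacks any improper symmetry element and so occurs as an enantiomeric pair, giving 2 + 1 = 3 stereoisomers in total.

yes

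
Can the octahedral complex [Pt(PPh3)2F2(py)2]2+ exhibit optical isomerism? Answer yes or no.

An octahedron has six vertices in three trans pairs; every non-trans pair is cis.
Systematic placement gives 5 geometric isomers: PPh3 trans, F trans, py trans; PPh3 cis, F trans, py cis; PPh3 cis, F cis, py trans; PPh3 cis, F cis, py cis (chiral); PPh3 trans, F cis, py cis.
One of these lacks any improper symmetry element and so occurs as an enantiomeric pair, giving 5 + 1 = 6 stereoisomers in total.

yes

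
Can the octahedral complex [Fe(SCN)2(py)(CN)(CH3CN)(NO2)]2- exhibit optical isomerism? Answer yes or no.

The six octahedral sites form three mutually perpendicular trans pairs.
Exhaustive case analysis gives 9 geometric isomers.
Of these, 6 lack any improper symmetry element and so occur as enantiomeric pairs, giving 9 + 6 = 15 stereoisomers in total.

yes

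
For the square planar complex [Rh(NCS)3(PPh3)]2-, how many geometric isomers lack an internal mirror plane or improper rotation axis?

A square has two trans pairs of vertices; adjacent vertices are cis.
Only one geometric arrangement is possible.

0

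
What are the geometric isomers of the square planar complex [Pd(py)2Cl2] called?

cis and trans

A square has two trans pairs of vertices; adjacent vertices are cis.
The distinct arrangements are (2 in all): py cis; py trans.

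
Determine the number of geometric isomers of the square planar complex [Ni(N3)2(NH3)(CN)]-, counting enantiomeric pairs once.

A square has two trans pairs of vertices; adjacent vertices are cis.
Working through the distinct placements yields 2 geometric isomers: N3 cis; N3 trans.

2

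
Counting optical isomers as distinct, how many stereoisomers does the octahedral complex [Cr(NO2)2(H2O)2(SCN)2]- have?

An octahedron has six vertices in three trans pairs; every non-trans pair is cis.
Systematic placement gives 5 geometric isomers: NO2 trans, H2O trans, SCN trans; NO2 cis, H2O trans, SCN cis; NO2 cis, H2O cis, SCN trans; NO2 cis, H2O cis, SCN cis (chiral); NO2 trans, H2O cis, SCN cis.
One of these lacks any improper symmetry element and so occurs as an enantiomeric pair, giving 5 + 1 = 6 stereoisomers in total.

6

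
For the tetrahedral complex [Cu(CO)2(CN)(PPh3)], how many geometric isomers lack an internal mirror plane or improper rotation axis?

In a tetrahedral complex all four positions are equivalent and every pair of ligands is adjacent — there is no cis/trans distinction.
Only one geometric arrangement is possible.

0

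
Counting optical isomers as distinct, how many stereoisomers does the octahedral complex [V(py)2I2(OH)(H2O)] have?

In an octahedral complex each vertex has one trans partner and four cis neighbours.
Systematic placement gives 6 geometric isomers: py trans, I cis; py cis, I cis (3 arrangements, 2 chiral); py trans, I trans; py cis, I trans.
Of these, 2 lack any improper symmetry element and so occur as enantiomeric pairs, giving 6 + 2 = 8 stereoisomers in total.

8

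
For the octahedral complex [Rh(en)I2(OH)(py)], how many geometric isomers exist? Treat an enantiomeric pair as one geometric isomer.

4

In an octahedral complex each vertex has one trans partner and four cis neighbours.
Each en is bidentate and must span two cis positions.
The distinct arrangements are (4 in all): I trans; I cis (3 arrangements, 2 chiral).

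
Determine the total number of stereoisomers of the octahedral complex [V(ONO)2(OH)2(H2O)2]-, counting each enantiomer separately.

6

The six octahedral sites form three mutually perpendicular trans pairs.
Systematic placement gives 5 geometric isomers: ONO trans, OH trans, H2O trans; ONO cis, OH cis, H2O trans; ONO trans, OH cis, H2O cis; ONO cis, OH cis, H2O cis (chiral); ONO cis, OH trans, H2O cis.
One of these lacks any improper symmetry element and so occurs as an enantiomeric pair, giving 5 + 1 = 6 stereoisomers in total.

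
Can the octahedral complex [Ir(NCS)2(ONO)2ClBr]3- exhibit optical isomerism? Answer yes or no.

yes

There are 6 geometric isomers: NCS trans, ONO trans; NCS cis, ONO cis (3 arrangements, 2 chiral); NCS cis, ONO trans; NCS trans, ONO cis.
Of these, 2 lack any improper symmetry element and so occur as enantiomeric pairs, giving 6 + 2 = 8 stereoisomers in total.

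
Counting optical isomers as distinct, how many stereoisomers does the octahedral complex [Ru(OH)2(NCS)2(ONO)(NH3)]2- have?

In an octahedral complex each vertex has one trans partner and four cis neighbours.
The distinct arrangements are (6 in all): OH cis, NCS trans; OH trans, NCS trans; OH cis, NCS cis (3 arrangements, 2 chiral); OH trans, NCS cis.
Of these, 2 lack any improper symmetry element and so occur as enantiomeric pairs, giving 6 + 2 = 8 stereoisomers in total.

8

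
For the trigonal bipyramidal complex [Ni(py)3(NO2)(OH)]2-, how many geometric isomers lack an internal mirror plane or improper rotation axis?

0

In a trigonal bipyramid the two axial positions differ from the three equatorial ones.
Systematic placement gives 4 geometric isomers: NO2 axial, OH axial; NO2 axial, OH equatorial; NO2 equatorial, OH axial; NO2 equatorial, OH equatorial.
Each arrangement has an internal mirror plane or centre of symmetry, so none is chiral.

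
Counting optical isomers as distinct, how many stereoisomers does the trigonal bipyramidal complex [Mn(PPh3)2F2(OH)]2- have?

6

A trigonal bipyramid has two axial and three equatorial sites, which are chemically inequivalent.
Placing the ligands in turn and identifying arrangements related by rotation or reflection leaves 5 distinct geometric isomers.
One of these lacks any improper symmetry element and so occurs as an enantiomeric pair, giving 5 + 1 = 6 stereoisomers in total.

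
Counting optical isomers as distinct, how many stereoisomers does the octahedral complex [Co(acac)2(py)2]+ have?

3

In an octahedral complex each vertex has one trans partner and four cis neighbours.
Each acac is bidentate and must span two cis positions.
Working through the distinct placements yields 2 geometric isomers: py trans; py cis (chiral).
One of these lacks any improper symmetry element and so occurs as an enantiomeric pair, giving 2 + 1 = 3 stereoisomers in total.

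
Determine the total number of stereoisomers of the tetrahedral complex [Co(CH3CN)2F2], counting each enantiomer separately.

1

All four vertices of a tetrahedron are equivalent and mutually adjacent, so cis/trans isomerism cannot arise.
Only one geometric arrangement is possible.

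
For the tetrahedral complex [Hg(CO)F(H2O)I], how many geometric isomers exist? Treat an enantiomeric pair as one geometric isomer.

1

Only one geometric arrangement is possible; it has no improper symmetry element, so it exists as a pair of enantiomers (2 stereoisomers).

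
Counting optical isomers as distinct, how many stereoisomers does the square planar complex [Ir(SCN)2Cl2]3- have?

In a square planar complex each vertex has one trans partner and two cis neighbours.
There are 2 geometric isomers: SCN cis; SCN trans.
Each arrangement has an internal mirror plane or centre of symmetry, so none is chiral.

2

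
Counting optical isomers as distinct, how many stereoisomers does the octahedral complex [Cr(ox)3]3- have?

An octahedron has six vertices in three trans pairs; every non-trans pair is cis.
Each ox is bidentate and must span two cis positions.
Only one geometric arrangement is possible; it has no improper symmetry element, so it exists as a pair of enantiomers (2 stereoisomers).

2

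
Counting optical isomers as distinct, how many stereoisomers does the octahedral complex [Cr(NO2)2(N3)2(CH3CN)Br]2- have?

Working through the distinct placements yields 6 geometric isomers: NO2 trans, N3 trans; NO2 cis, N3 cis (3 arrangements, 2 chiral); NO2 trans, N3 cis; NO2 cis, N3 trans.
Of these, 2 lack any improper symmetry element and so occur as enantiomeric pairs, giving 6 + 2 = 8 stereoisomers in total.

8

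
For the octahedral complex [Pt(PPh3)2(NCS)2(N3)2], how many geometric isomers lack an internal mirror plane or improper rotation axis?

1

An octahedron has six vertices in three trans pairs; every non-trans pair is cis.
Systematic placement gives 5 geometric isomers: PPh3 trans, NCS trans, N3 trans; PPh3 cis, NCS cis, N3 trans; PPh3 trans, NCS cis, N3 cis; PPh3 cis, NCS cis, N3 cis (chiral); PPh3 cis, NCS trans, N3 cis.
One of these lacks any improper symmetry element and so occurs as an enantiomeric pair, giving 5 + 1 = 6 stereoisomers in total.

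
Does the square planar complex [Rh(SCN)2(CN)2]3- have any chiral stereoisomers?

no

Working through the distinct placements yields 2 geometric isomers: SCN cis; SCN trans.
Each arrangement has an internal mirror plane or centre of symmetry, so none is chiral.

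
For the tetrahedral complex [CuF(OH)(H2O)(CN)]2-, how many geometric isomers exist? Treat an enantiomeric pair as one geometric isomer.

1

In a tetrahedral complex all four positions are equivalent and every pair of ligands is adjacent — there is no cis/trans distinction.
Only one geometric arrangement is possible; it has no improper symmetry element, so it exists as a pair of enantiomers (2 stereoisomers).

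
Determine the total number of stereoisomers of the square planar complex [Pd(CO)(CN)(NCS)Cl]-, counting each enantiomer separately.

A square has two trans pairs of vertices; adjacent vertices are cis.
Working through the distinct placements yields 3 geometric isomers: (CN/Cl trans, CO/NCS trans); (CN/NCS trans, CO/Cl trans); (CN/CO trans, Cl/NCS trans).
Each arrangement has an internal mirror plane or centre of symmetry, so none is chiral.

3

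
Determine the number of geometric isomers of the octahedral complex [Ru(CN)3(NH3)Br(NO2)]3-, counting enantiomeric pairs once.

4

The six octahedral sites form three mutually perpendicular trans pairs.
There are 4 geometric isomers: CN mer (3 arrangements); CN fac (chiral).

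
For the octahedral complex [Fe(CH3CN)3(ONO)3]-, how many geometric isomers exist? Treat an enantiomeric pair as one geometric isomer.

2

There are 2 geometric isomers: CH3CN mer; CH3CN fac.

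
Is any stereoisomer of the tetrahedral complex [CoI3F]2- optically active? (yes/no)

no

All four vertices of a tetrahedron are equivalent and mutually adjacent, so cis/trans isomerism cannot arise.
Only one geometric arrangement is possible.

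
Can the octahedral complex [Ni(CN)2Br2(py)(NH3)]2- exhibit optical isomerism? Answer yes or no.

In an octahedral complex each vertex has one trans partner and four cis neighbours.
Systematic placement gives 6 geometric isomers: CN trans, Br trans; CN cis, Br trans; CN cis, Br cis (3 arrangements, 2 chiral); CN trans, Br cis.
Of these, 2 lack any improper symmetry element and so occur as enantiomeric pairs, giving 6 + 2 = 8 stereoisomers in total.

yes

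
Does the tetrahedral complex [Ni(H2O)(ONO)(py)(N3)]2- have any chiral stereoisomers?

In a tetrahedral complex all four positions are equivalent and every pair of ligands is adjacent — there is no cis/trans distinction.
Only one geometric arrangement is possible; it has no improper symmetry element, so it exists as a pair of enantiomers (2 stereoisomers).

yes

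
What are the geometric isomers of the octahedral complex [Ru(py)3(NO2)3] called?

fac and mer

The six octahedral sites form three mutually perpendicular trans pairs.
Systematic placement gives 2 geometric isomers: py mer; py fac.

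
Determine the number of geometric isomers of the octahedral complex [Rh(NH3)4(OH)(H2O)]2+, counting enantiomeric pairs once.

Working through the distinct placements yields 2 geometric isomers: OH and H2O mutually cis; OH and H2O mutually trans.

2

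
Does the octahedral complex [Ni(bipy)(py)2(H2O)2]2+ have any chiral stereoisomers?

yes

An octahedron has six vertices in three trans pairs; every non-trans pair is cis.
Each bipy is bidentate and must span two cis positions.
Systematic placement gives 3 geometric isomers: py cis, H2O trans; py trans, H2O cis; py cis, H2O cis (chiral).
One of these lacks any improper symmetry element and so occurs as an enantiomeric pair, giving 3 + 1 = 4 stereoisomers in total.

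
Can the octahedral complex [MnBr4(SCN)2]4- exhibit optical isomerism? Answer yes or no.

There are 2 geometric isomers: SCN trans; SCN cis.
Each arrangement has an internal mirror plane or centre of symmetry, so none is chiral.

no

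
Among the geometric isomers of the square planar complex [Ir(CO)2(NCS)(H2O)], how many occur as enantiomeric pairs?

A square has two trans pairs of vertices; adjacent vertices are cis.
The distinct arrangements are (2 in all): CO cis; CO trans.
Each arrangement has an internal mirror plane or centre of symmetry, so none is chiral.

0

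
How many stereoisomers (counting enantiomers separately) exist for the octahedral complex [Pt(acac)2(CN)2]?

An octahedron has six vertices in three trans pairs; every non-trans pair is cis.
Each acac is bidentate and must span two cis positions.
There are 2 geometric isomers: CN trans; CN cis (chiral).
One of these lacks any improper symmetry element and so occurs as an enantiomeric pair, giving 2 + 1 = 3 stereoisomers in total.

3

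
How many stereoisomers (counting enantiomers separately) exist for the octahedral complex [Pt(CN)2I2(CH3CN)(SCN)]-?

8

In an octahedral complex each vertex has one trans partner and four cis neighbours.
There are 6 geometric isomers: CN cis, I cis (3 arrangements, 2 chiral); CN cis, I trans; CN trans, I cis; CN trans, I trans.
Of these, 2 lack any improper symmetry element and so occur as enantiomeric pairs, giving 6 + 2 = 8 stereoisomers in total.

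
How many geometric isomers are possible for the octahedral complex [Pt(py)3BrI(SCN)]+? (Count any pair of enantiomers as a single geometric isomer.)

An octahedron has six vertices in three trans pairs; every non-trans pair is cis.
There are 4 geometric isomers: py mer (3 arrangements); py fac (chiral).

4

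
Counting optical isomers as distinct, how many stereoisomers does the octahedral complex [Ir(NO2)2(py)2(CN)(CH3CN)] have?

8

In an octahedral complex each vertex has one trans partner and four cis neighbours.
Systematic placement gives 6 geometric isomers: NO2 trans, py trans; NO2 cis, py cis (3 arrangements, 2 chiral); NO2 cis, py trans; NO2 trans, py cis.
Of these, 2 lack any improper symmetry element and so occur as enantiomeric pairs, giving 6 + 2 = 8 stereoisomers in total.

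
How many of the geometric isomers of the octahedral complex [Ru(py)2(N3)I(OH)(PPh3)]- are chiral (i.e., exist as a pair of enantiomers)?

Placing the ligands in turn and identifying arrangements related by rotation or reflection leaves 9 distinct geometric isomers.
Of these, 6 lack any improper symmetry element and so occur as enantiomeric pairs, giving 9 + 6 = 15 stereoisomers in total.

6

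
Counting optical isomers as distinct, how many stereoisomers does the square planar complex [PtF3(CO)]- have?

1

In a square planar complex each vertex has one trans partner and two cis neighbours.
Only one geometric arrangement is possible.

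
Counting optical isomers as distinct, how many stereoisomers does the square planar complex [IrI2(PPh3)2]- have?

The distinct arrangements are (2 in all): I cis; I trans.
Each arrangement has an internal mirror plane or centre of symmetry, so none is chiral.

2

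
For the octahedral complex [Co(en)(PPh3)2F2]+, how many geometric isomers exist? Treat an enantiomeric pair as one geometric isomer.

3

Each en is bidentate and must span two cis positions.
Systematic placement gives 3 geometric isomers: PPh3 cis, F trans; PPh3 cis, F cis (chiral); PPh3 trans, F cis.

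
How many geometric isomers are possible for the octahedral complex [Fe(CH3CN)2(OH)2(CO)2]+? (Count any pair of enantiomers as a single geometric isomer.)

5

The six octahedral sites form three mutually perpendicular trans pairs.
There are 5 geometric isomers: CH3CN trans, OH trans, CO trans; CH3CN trans, OH cis, CO cis; CH3CN cis, OH trans, CO cis; CH3CN cis, OH cis, CO cis (chiral); CH3CN cis, OH cis, CO trans.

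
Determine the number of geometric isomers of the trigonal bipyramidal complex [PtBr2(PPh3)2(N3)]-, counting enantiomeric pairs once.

5

A trigonal bipyramid has two axial and three equatorial sites, which are chemically inequivalent.
Systematic enumeration (placing each ligand type in turn and discarding arrangements equivalent by rotation or reflection) gives 5 geometric isomers.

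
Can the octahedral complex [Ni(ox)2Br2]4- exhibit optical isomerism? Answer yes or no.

yes

Each ox is bidentate and must span two cis positions.
Systematic placement gives 2 geometric isomers: Br trans; Br cis (chiral).
One of these lacks any improper symmetry element and so occurs as an enantiomeric pair, giving 2 + 1 = 3 stereoisomers in total.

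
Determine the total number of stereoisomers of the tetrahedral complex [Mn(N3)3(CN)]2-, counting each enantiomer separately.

In a tetrahedral complex all four positions are equivalent and every pair of ligands is adjacent — there is no cis/trans distinction.
Only one geometric arrangement is possible.

1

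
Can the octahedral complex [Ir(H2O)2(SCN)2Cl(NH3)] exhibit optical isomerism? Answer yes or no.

The six octahedral sites form three mutually perpendicular trans pairs.
There are 6 geometric isomers: H2O cis, SCN trans; H2O cis, SCN cis (3 arrangements, 2 chiral); H2O trans, SCN trans; H2O trans, SCN cis.
Of these, 2 lack any improper symmetry element and so occur as enantiomeric pairs, giving 6 + 2 = 8 stereoisomers in total.

yes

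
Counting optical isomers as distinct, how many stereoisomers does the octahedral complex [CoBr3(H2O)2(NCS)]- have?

In an octahedral complex each vertex has one trans partner and four cis neighbours.
The distinct arrangements are (3 in all): Br mer, H2O cis; Br mer, H2O trans; Br fac, H2O cis.
Each arrangement has an internal mirror plane or centre of symmetry, so none is chiral.

3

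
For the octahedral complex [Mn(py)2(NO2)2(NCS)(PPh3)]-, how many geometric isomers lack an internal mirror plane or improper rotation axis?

An octahedron has six vertices in three trans pairs; every non-trans pair is cis.
Systematic placement gives 6 geometric isomers: py trans, NO2 cis; py cis, NO2 cis (3 arrangements, 2 chiral); py trans, NO2 trans; py cis, NO2 trans.
Of these, 2 lack any improper symmetry element and so occur as enantiomeric pairs, giving 6 + 2 = 8 stereoisomers in total.

2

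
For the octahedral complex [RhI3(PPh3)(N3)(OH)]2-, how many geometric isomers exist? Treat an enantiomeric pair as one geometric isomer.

In an octahedral complex each vertex has one trans partner and four cis neighbours.
Working through the distinct placements yields 4 geometric isomers: I mer (3 arrangements); I fac (chiral).

4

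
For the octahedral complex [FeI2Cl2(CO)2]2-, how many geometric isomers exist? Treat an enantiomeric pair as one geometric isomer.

In an octahedral complex each vertex has one trans partner and four cis neighbours.
Working through the distinct placements yields 5 geometric isomers: I trans, Cl trans, CO trans; I cis, Cl cis, CO trans; I trans, Cl cis, CO cis; I cis, Cl cis, CO cis (chiral); I cis, Cl trans, CO cis.

5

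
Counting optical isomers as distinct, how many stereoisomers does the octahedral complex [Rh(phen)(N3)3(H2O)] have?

In an octahedral complex each vertex has one trans partner and four cis neighbours.
Each phen is bidentate and must span two cis positions.
The distinct arrangements are (2 in all): N3 fac; N3 mer.
Each arrangement has an internal mirror plane or centre of symmetry, so none is chiral.

2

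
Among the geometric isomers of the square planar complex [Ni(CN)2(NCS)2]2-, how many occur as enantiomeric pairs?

In a square planar complex each vertex has one trans partner and two cis neighbours.
Working through the distinct placements yields 2 geometric isomers: CN cis; CN trans.
Each arrangement has an internal mirror plane or centre of symmetry, so none is chiral.

0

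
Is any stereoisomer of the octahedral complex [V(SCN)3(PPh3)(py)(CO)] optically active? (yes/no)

yes

The six octahedral sites form three mutually perpendicular trans pairs.
There are 4 geometric isomers: SCN mer (3 arrangements); SCN fac (chiral).
One of these lacks any improper symmetry element and so occurs as an enantiomeric pair, giving 4 + 1 = 5 stereoisomers in total.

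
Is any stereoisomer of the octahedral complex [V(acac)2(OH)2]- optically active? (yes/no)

yes

The six octahedral sites form three mutually perpendicular trans pairs.
Each acac is bidentate and must span two cis positions.
There are 2 geometric isomers: OH trans; OH cis (chiral).
One of these lacks any improper symmetry element and so occurs as an enantiomeric pair, giving 2 + 1 = 3 stereoisomers in total.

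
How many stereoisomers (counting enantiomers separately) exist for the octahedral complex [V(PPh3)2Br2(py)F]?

An octahedron has six vertices in three trans pairs; every non-trans pair is cis.
Systematic placement gives 6 geometric isomers: PPh3 cis, Br trans; PPh3 trans, Br trans; PPh3 cis, Br cis (3 arrangements, 2 chiral); PPh3 trans, Br cis.
Of these, 2 lack any improper symmetry element and so occur as enantiomeric pairs, giving 6 + 2 = 8 stereoisomers in total.

8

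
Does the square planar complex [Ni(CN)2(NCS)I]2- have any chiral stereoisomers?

In a square planar complex each vertex has one trans partner and two cis neighbours.
There are 2 geometric isomers: CN cis; CN trans.
Each arrangement has an internal mirror plane or centre of symmetry, so none is chiral.

no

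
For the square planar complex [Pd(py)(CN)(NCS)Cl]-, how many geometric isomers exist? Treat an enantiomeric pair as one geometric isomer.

3

Working through the distinct placements yields 3 geometric isomers: (CN/NCS trans, Cl/py trans); (CN/py trans, Cl/NCS trans); (CN/Cl trans, NCS/py trans).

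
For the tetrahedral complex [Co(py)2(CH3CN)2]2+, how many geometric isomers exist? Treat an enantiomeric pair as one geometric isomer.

1

All four vertices of a tetrahedron are equivalent and mutually adjacent, so cis/trans isomerism cannot arise.
Only one geometric arrangement is possible.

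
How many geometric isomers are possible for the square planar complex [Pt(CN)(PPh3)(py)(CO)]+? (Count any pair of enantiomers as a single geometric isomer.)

3

A square has two trans pairs of vertices; adjacent vertices are cis.
The distinct arrangements are (3 in all): (CN/PPh3 trans, CO/py trans); (CN/py trans, CO/PPh3 trans); (CN/CO trans, PPh3/py trans).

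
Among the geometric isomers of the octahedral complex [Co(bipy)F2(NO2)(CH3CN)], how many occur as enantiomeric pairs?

In an octahedral complex each vertex has one trans partner and four cis neighbours.
Each bipy is bidentate and must span two cis positions.
Working through the distinct placements yields 4 geometric isomers: F cis (3 arrangements, 2 chiral); F trans.
Of these, 2 lack any improper symmetry element and so occur as enantiomeric pairs, giving 4 + 2 = 6 stereoisomers in total.

2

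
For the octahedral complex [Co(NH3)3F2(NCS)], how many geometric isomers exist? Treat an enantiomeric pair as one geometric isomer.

3

An octahedron has six vertices in three trans pairs; every non-trans pair is cis.
Working through the distinct placements yields 3 geometric isomers: NH3 mer, F trans; NH3 mer, F cis; NH3 fac, F cis.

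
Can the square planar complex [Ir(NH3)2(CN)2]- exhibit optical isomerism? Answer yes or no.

no

In a square planar complex each vertex has one trans partner and two cis neighbours.
There are 2 geometric isomers: NH3 cis; NH3 trans.
Each arrangement has an internal mirror plane or centre of symmetry, so none is chiral.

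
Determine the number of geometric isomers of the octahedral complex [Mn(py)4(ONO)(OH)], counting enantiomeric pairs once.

2

The six octahedral sites form three mutually perpendicular trans pairs.
Working through the distinct placements yields 2 geometric isomers: ONO and OH mutually trans; ONO and OH mutually cis.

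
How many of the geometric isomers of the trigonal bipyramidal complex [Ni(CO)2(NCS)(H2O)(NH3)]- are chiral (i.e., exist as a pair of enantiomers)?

Placing the ligands in turn and identifying arrangements related by rotation or reflection leaves 7 distinct geometric isomers.
Of these, 3 lack any improper symmetry element and so occur as enantiomeric pairs, giving 7 + 3 = 10 stereoisomers in total.

3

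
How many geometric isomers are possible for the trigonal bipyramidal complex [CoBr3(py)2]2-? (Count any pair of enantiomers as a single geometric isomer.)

A trigonal bipyramid has two axial and three equatorial sites, which are chemically inequivalent.
Working through the distinct placements yields 3 geometric isomers: py both equatorial; py one axial, one equatorial; py both axial.

3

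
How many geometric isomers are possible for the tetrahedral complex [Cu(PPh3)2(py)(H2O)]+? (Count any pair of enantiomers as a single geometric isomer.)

All four vertices of a tetrahedron are equivalent and mutually adjacent, so cis/trans isomerism cannot arise.
Only one geometric arrangement is possible.

1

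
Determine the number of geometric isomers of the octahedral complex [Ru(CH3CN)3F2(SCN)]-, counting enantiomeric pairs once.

3

An octahedron has six vertices in three trans pairs; every non-trans pair is cis.
Working through the distinct placements yields 3 geometric isomers: CH3CN mer, F cis; CH3CN mer, F trans; CH3CN fac, F cis.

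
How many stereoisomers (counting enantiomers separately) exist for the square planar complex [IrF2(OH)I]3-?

A square has two trans pairs of vertices; adjacent vertices are cis.
Working through the distinct placements yields 2 geometric isomers: F cis; F trans.
Each arrangement has an internal mirror plane or centre of symmetry, so none is chiral.

2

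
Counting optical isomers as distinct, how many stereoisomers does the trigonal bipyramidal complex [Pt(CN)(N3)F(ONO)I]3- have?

20

A trigonal bipyramid has two axial and three equatorial sites, which are chemically inequivalent.
Placing the ligands in turn and identifying arrangements related by rotation or reflection leaves 10 distinct geometric isomers.
Of these, 10 lack any improper symmetry element and so occur as enantiomeric pairs, giving 10 + 10 = 20 stereoisomers in total.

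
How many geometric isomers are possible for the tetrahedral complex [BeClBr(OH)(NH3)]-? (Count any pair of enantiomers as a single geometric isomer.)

All four vertices of a tetrahedron are equivalent and mutually adjacent, so cis/trans isomerism cannot arise.
Only one geometric arrangement is possible; it has no improper symmetry element, so it exists as a pair of enantiomers (2 stereoisomers).

1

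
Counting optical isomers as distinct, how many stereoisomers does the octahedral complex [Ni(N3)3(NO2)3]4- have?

2

The six octahedral sites form three mutually perpendicular trans pairs.
Working through the distinct placements yields 2 geometric isomers: N3 mer; N3 fac.
Each arrangement has an internal mirror plane or centre of symmetry, so none is chiral.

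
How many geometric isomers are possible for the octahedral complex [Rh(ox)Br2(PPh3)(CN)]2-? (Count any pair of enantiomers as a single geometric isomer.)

4

Each ox is bidentate and must span two cis positions.
Working through the distinct placements yields 4 geometric isomers: Br trans; Br cis (3 arrangements, 2 chiral).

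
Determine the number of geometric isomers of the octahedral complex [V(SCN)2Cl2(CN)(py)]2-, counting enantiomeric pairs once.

In an octahedral complex each vertex has one trans partner and four cis neighbours.
Systematic placement gives 6 geometric isomers: SCN cis, Cl cis (3 arrangements, 2 chiral); SCN trans, Cl cis; SCN cis, Cl trans; SCN trans, Cl trans.

6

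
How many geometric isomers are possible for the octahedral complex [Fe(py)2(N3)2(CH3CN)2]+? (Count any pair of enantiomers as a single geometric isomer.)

An octahedron has six vertices in three trans pairs; every non-trans pair is cis.
Working through the distinct placements yields 5 geometric isomers: py trans, N3 trans, CH3CN trans; py cis, N3 cis, CH3CN trans; py trans, N3 cis, CH3CN cis; py cis, N3 cis, CH3CN cis (chiral); py cis, N3 trans, CH3CN cis.

5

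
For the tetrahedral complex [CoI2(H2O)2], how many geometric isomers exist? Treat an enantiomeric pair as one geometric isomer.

Only one geometric arrangement is possible.

1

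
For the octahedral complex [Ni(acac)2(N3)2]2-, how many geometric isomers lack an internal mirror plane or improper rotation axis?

1

In an octahedral complex each vertex has one trans partner and four cis neighbours.
Each acac is bidentate and must span two cis positions.
The distinct arrangements are (2 in all): N3 trans; N3 cis (chiral).
One of these lacks any improper symmetry element and so occurs as an enantiomeric pair, giving 2 + 1 = 3 stereoisomers in total.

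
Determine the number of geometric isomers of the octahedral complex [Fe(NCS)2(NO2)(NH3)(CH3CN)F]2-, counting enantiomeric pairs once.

An octahedron has six vertices in three trans pairs; every non-trans pair is cis.
Exhaustive case analysis gives 9 geometric isomers.

9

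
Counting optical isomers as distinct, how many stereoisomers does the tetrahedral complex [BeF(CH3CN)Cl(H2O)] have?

2

All four vertices of a tetrahedron are equivalent and mutually adjacent, so cis/trans isomerism cannot arise.
Only one geometric arrangement is possible; it has no improper symmetry element, so it exists as a pair of enantiomers (2 stereoisomers).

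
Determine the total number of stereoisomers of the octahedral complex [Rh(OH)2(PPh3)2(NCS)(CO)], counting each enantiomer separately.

8

The six octahedral sites form three mutually perpendicular trans pairs.
Working through the distinct placements yields 6 geometric isomers: OH trans, PPh3 trans; OH cis, PPh3 cis (3 arrangements, 2 chiral); OH cis, PPh3 trans; OH trans, PPh3 cis.
Of these, 2 lack any improper symmetry element and so occur as enantiomeric pairs, giving 6 + 2 = 8 stereoisomers in total.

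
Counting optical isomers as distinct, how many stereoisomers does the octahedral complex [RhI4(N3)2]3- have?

In an octahedral complex each vertex has one trans partner and four cis neighbours.
Working through the distinct placements yields 2 geometric isomers: N3 trans; N3 cis.
Each arrangement has an internal mirror plane or centre of symmetry, so none is chiral.

2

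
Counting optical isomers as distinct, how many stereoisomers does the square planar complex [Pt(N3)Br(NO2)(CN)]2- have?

3

In a square planar complex each vertex has one trans partner and two cis neighbours.
Working through the distinct placements yields 3 geometric isomers: (Br/N3 trans, CN/NO2 trans); (Br/NO2 trans, CN/N3 trans); (Br/CN trans, N3/NO2 trans).
Each arrangement has an internal mirror plane or centre of symmetry, so none is chiral.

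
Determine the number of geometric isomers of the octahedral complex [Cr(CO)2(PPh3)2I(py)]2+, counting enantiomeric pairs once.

An octahedron has six vertices in three trans pairs; every non-trans pair is cis.
The distinct arrangements are (6 in all): CO trans, PPh3 cis; CO trans, PPh3 trans; CO cis, PPh3 cis (3 arrangements, 2 chiral); CO cis, PPh3 trans.

6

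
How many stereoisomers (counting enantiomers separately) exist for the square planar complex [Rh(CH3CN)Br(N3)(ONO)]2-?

3

A square has two trans pairs of vertices; adjacent vertices are cis.
Working through the distinct placements yields 3 geometric isomers: (Br/N3 trans, CH3CN/ONO trans); (Br/ONO trans, CH3CN/N3 trans); (Br/CH3CN trans, N3/ONO trans).
Each arrangement has an internal mirror plane or centre of symmetry, so none is chiral.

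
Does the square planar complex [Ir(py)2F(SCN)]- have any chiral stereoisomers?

In a square planar complex each vertex has one trans partner and two cis neighbours.
Working through the distinct placements yields 2 geometric isomers: py cis; py trans.
Each arrangement has an internal mirror plane or centre of symmetry, so none is chiral.

no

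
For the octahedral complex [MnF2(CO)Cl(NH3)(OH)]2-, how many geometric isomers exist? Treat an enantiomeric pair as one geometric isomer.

An octahedron has six vertices in three trans pairs; every non-trans pair is cis.
Exhaustive case analysis gives 9 geometric isomers.

9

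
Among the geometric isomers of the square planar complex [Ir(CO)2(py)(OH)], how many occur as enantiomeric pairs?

0

A square has two trans pairs of vertices; adjacent vertices are cis.
Systematic placement gives 2 geometric isomers: CO cis; CO trans.
Each arrangement has an internal mirror plane or centre of symmetry, so none is chiral.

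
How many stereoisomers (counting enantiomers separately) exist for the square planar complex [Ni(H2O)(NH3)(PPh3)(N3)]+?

Systematic placement gives 3 geometric isomers: (H2O/NH3 trans, N3/PPh3 trans); (H2O/PPh3 trans, N3/NH3 trans); (H2O/N3 trans, NH3/PPh3 trans).
Each arrangement has an internal mirror plane or centre of symmetry, so none is chiral.

3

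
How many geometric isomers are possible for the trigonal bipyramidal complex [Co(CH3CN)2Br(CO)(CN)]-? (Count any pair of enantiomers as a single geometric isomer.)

7

In a trigonal bipyramid the two axial positions differ from the three equatorial ones.
Systematic enumeration (placing each ligand type in turn and discarding arrangements equivalent by rotation or reflection) gives 7 geometric isomers.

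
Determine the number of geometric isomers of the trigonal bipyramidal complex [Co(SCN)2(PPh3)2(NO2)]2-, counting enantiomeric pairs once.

In a trigonal bipyramid the two axial positions differ from the three equatorial ones.
Placing the ligands in turn and identifying arrangements related by rotation or reflection leaves 5 distinct geometric isomers.

5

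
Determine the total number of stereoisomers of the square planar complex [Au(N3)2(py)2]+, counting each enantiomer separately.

2

A square has two trans pairs of vertices; adjacent vertices are cis.
Working through the distinct placements yields 2 geometric isomers: N3 cis; N3 trans.
Each arrangement has an internal mirror plane or centre of symmetry, so none is chiral.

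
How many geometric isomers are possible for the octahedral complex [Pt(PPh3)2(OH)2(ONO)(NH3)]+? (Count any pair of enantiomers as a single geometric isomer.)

6

Working through the distinct placements yields 6 geometric isomers: PPh3 trans, OH cis; PPh3 cis, OH cis (3 arrangements, 2 chiral); PPh3 trans, OH trans; PPh3 cis, OH trans.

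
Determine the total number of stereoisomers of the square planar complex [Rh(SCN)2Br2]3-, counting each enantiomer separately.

There are 2 geometric isomers: SCN cis; SCN trans.
Each arrangement has an internal mirror plane or centre of symmetry, so none is chiral.

2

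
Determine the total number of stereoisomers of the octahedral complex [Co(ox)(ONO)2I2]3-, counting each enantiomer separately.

Each ox is bidentate and must span two cis positions.
There are 3 geometric isomers: ONO cis, I trans; ONO cis, I cis (chiral); ONO trans, I cis.
One of these lacks any improper symmetry element and so occurs as an enantiomeric pair, giving 3 + 1 = 4 stereoisomers in total.

4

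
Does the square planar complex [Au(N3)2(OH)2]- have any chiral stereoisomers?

In a square planar complex each vertex has one trans partner and two cis neighbours.
There are 2 geometric isomers: N3 cis; N3 trans.
Each arrangement has an internal mirror plane or centre of symmetry, so none is chiral.

no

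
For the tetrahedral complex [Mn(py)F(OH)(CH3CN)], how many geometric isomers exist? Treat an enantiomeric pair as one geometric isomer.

Only one geometric arrangement is possible; it has no improper symmetry element, so it exists as a pair of enantiomers (2 stereoisomers).

1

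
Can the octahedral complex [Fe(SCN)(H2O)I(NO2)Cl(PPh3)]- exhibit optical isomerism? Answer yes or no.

An octahedron has six vertices in three trans pairs; every non-trans pair is cis.
Placing the ligands in turn and identifying arrangements related by rotation or reflection leaves 15 distinct geometric isomers.
Of these, 15 lack any improper symmetry element and so occur as enantiomeric pairs, giving 15 + 15 = 30 stereoisomers in total.

yes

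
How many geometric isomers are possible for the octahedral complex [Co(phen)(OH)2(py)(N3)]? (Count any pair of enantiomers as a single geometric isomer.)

4

An octahedron has six vertices in three trans pairs; every non-trans pair is cis.
Each phen is bidentate and must span two cis positions.
The distinct arrangements are (4 in all): OH cis (3 arrangements, 2 chiral); OH trans.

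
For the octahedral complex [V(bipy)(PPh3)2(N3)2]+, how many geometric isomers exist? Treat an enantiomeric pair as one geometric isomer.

Each bipy is bidentate and must span two cis positions.
There are 3 geometric isomers: PPh3 cis, N3 trans; PPh3 cis, N3 cis (chiral); PPh3 trans, N3 cis.

3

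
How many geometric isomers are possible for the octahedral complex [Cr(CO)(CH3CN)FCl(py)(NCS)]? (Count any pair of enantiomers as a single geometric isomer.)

15

An octahedron has six vertices in three trans pairs; every non-trans pair is cis.
Placing the ligands in turn and identifying arrangements related by rotation or reflection leaves 15 distinct geometric isomers.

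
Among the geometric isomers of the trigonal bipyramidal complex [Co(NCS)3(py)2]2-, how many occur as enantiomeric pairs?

0

There are 3 geometric isomers: py both equatorial; py one axial, one equatorial; py both axial.
Each arrangement has an internal mirror plane or centre of symmetry, so none is chiral.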